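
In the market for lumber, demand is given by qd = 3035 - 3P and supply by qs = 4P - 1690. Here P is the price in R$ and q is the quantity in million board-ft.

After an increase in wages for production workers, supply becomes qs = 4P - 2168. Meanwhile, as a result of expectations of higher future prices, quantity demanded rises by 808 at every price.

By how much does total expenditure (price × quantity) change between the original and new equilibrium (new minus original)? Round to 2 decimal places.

+406118.33

Solve the original market: 3035 - 3P = 4P - 1690, hence P = 675 and q = 1010.
The new curves are qd = 3843 - 3P (demand) and qs = 4P - 2168 (supply).
Setting them equal: 3843 - 3P = 4P - 2168 → 6011 = 7P, so P = 6011/7 ≈ 858.7143 and q = 8868/7 ≈ 1266.8571.
Expenditure moves from 675×1010 = 681750 to 858.7143×1266.8571 = 1087868.3265; change = +406118.33.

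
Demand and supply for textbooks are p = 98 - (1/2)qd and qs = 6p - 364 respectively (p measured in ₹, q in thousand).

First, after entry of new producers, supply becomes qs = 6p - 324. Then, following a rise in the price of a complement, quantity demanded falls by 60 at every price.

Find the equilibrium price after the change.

57.5

Initially, 196 - 2p = 6p - 364, so 560 = 8p and p = 70, q = 56.
The shock moves the curves to qd = 136 - 2p and qs = 6p - 324.
New equilibrium: 136 - 2p = 6p - 324 ⇒ 460 = 8p ⇒ p = 57.5, q = 21.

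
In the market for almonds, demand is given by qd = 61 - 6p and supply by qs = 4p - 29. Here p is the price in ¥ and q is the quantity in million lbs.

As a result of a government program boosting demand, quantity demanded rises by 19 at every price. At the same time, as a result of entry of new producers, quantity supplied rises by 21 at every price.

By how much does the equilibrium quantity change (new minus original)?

+20.2

Original equilibrium: 61 - 6p = 4p - 29 gives 90 = 10p, so p = 9 and q = 7.
The shock moves the curves to qd = 80 - 6p and qs = 4p - 8.
Clearing the new market: 80 - 6p = 4p - 8, so p = 8.8 and q = 27.2.
Δq = 27.2 − 7 = +20.2.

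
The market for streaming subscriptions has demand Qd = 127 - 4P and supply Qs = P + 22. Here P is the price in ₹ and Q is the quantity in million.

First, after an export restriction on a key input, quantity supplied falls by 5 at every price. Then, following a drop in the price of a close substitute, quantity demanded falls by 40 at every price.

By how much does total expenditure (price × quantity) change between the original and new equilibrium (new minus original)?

-469

Solve the original market: 127 - 4P = P + 22, hence P = 21 and Q = 43.
The new curves are Qd = 87 - 4P (demand) and Qs = P + 17 (supply).
Clearing the new market: 87 - 4P = P + 17, so P = 14 and Q = 31.
Expenditure moves from 21×43 = 903 to 14×31 = 434; change = -469.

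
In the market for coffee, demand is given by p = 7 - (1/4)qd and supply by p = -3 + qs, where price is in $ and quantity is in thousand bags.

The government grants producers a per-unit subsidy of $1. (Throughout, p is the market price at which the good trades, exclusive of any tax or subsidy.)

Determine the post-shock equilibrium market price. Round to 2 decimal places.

4.80

Original equilibrium: 28 - 4p = p + 3 gives 25 = 5p, so p = 5 and q = 8.
Since sellers receive the price plus the subsidy, the effective supply curve becomes qs = p + 4.
Clearing the new market: 28 - 4p = p + 4, so p = 4.8 and q = 8.8.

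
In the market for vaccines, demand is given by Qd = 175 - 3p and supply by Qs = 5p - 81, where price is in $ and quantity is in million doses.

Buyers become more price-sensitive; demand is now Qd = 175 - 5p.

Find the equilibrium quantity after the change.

Solve the original market: 175 - 3p = 5p - 81, hence p = 32 and Q = 79.
With the change applied: demand Qd = 175 - 5p, supply Qs = 5p - 81.
Setting them equal: 175 - 5p = 5p - 81 → 256 = 10p, so p = 25.6 and Q = 47.

47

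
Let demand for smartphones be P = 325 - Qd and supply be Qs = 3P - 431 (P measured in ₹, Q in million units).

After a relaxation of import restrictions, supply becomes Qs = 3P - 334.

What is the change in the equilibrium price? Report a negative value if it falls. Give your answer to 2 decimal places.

-24.25

Initially, 325 - P = 3P - 431, so 756 = 4P and P = 189, Q = 136.
With the change applied: demand Qd = 325 - P, supply Qs = 3P - 334.
Equate the new curves: 325 - P = 3P - 334, giving 659 = 4P, P = 164.75, Q = 160.25.
ΔP = 164.75 − 189 = -24.25.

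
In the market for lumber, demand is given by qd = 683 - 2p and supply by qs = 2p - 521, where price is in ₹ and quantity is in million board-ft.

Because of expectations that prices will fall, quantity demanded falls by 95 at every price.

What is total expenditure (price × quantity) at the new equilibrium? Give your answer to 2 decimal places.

9287.88

Original equilibrium: 683 - 2p = 2p - 521 gives 1204 = 4p, so p = 301 and q = 81.
With the change applied: demand qd = 588 - 2p, supply qs = 2p - 521.
Clearing the new market: 588 - 2p = 2p - 521, so p = 277.25 and q = 33.5.
New expenditure = 277.25 × 33.5 = 9287.88.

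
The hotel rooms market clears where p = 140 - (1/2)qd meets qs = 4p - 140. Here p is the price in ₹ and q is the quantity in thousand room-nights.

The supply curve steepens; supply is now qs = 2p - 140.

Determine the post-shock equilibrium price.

Solve the original market: 280 - 2p = 4p - 140, hence p = 70 and q = 140.
After the shift, demand is qd = 280 - 2p and supply is qs = 2p - 140.
Equate the new curves: 280 - 2p = 2p - 140, giving 420 = 4p, p = 105, q = 70.

105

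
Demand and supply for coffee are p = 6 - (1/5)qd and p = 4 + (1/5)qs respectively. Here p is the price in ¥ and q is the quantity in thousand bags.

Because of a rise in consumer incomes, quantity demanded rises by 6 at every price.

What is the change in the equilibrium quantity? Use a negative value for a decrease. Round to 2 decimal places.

+3.00

Original equilibrium: 30 - 5p = 5p - 20 gives 50 = 10p, so p = 5 and q = 5.
The shock moves the curves to qd = 36 - 5p and qs = 5p - 20.
Setting them equal: 36 - 5p = 5p - 20 → 56 = 10p, so p = 5.6 and q = 8.
Δq = 8 − 5 = +3.00.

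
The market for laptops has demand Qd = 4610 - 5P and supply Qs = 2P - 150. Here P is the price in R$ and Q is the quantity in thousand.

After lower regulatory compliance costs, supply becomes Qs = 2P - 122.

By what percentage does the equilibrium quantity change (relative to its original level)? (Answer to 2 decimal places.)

+1.65

Before the shock: 4610 - 5P = 2P - 150 ⇒ 4760 = 7P ⇒ P = 680, Q = 1210.
With the change applied: demand Qd = 4610 - 5P, supply Qs = 2P - 122.
Clearing the new market: 4610 - 5P = 2P - 122, so P = 676 and Q = 1230.
%ΔQ = (1230 − 1210) / 1210 × 100 = +1.65%.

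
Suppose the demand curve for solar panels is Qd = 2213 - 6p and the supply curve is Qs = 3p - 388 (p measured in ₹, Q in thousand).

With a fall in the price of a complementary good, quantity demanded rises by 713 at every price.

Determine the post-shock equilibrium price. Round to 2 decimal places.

Original equilibrium: 2213 - 6p = 3p - 388 gives 2601 = 9p, so p = 289 and Q = 479.
With the change applied: demand Qd = 2926 - 6p, supply Qs = 3p - 388.
New equilibrium: 2926 - 6p = 3p - 388 ⇒ 3314 = 9p ⇒ p = 3314/9 ≈ 368.2222, Q = 2150/3 ≈ 716.6667.

368.22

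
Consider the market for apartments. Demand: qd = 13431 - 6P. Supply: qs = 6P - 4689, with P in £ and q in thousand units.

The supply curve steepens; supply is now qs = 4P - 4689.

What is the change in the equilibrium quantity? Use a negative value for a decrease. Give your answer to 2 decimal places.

Solve the original market: 13431 - 6P = 6P - 4689, hence P = 1510 and q = 4371.
The shock moves the curves to qd = 13431 - 6P and qs = 4P - 4689.
Clearing the new market: 13431 - 6P = 4P - 4689, so P = 1812 and q = 2559.
Δq = 2559 − 4371 = -1812.00.

-1812.00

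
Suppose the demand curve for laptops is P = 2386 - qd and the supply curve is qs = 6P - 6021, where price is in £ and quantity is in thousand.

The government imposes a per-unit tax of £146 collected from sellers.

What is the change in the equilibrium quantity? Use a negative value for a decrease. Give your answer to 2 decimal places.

Before the shock: 2386 - P = 6P - 6021 ⇒ 8407 = 7P ⇒ P = 1201, q = 1185.
Since sellers keep the price net of the tax, the effective supply curve becomes qs = 6P - 6897.
Setting them equal: 2386 - P = 6P - 6897 → 9283 = 7P, so P = 9283/7 ≈ 1326.1429 and q = 7419/7 ≈ 1059.8571.
Δq = 1059.8571 − 1185 = -125.14.

-125.14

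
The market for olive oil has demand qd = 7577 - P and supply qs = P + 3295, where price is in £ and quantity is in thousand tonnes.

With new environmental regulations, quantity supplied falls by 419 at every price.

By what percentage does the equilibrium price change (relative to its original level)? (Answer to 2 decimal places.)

+9.79

Initially, 7577 - P = P + 3295, so 4282 = 2P and P = 2141, q = 5436.
With the change applied: demand qd = 7577 - P, supply qs = P + 2876.
New equilibrium: 7577 - P = P + 2876 ⇒ 4701 = 2P ⇒ P = 2350.5, q = 5226.5.
%ΔP = (2350.5 − 2141) / 2141 × 100 = +9.79%.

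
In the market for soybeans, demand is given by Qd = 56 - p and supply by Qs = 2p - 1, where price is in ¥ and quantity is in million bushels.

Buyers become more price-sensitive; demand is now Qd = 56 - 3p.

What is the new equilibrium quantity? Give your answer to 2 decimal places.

Initially, 56 - p = 2p - 1, so 57 = 3p and p = 19, Q = 37.
With the change applied: demand Qd = 56 - 3p, supply Qs = 2p - 1.
Clearing the new market: 56 - 3p = 2p - 1, so p = 11.4 and Q = 21.8.

21.80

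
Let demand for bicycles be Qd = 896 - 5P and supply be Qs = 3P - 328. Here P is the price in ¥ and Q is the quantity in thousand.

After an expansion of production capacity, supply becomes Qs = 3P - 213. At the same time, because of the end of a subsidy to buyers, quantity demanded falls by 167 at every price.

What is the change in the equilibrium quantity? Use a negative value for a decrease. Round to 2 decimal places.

Solve the original market: 896 - 5P = 3P - 328, hence P = 153 and Q = 131.
After the shift, demand is Qd = 729 - 5P and supply is Qs = 3P - 213.
New equilibrium: 729 - 5P = 3P - 213 ⇒ 942 = 8P ⇒ P = 117.75, Q = 140.25.
ΔQ = 140.25 − 131 = +9.25.

+9.25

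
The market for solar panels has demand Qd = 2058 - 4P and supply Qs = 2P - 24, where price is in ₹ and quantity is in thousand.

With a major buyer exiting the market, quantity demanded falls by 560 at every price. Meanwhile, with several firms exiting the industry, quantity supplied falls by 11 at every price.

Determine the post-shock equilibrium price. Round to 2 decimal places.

255.50

Before the shock: 2058 - 4P = 2P - 24 ⇒ 2082 = 6P ⇒ P = 347, Q = 670.
The shock moves the curves to Qd = 1498 - 4P and Qs = 2P - 35.
New equilibrium: 1498 - 4P = 2P - 35 ⇒ 1533 = 6P ⇒ P = 255.5, Q = 476.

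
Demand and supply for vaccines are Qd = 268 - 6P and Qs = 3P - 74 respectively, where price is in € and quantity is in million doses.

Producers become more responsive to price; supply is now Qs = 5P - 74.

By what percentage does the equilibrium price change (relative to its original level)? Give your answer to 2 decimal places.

-18.18

Original equilibrium: 268 - 6P = 3P - 74 gives 342 = 9P, so P = 38 and Q = 40.
With the change applied: demand Qd = 268 - 6P, supply Qs = 5P - 74.
Setting them equal: 268 - 6P = 5P - 74 → 342 = 11P, so P = 342/11 ≈ 31.0909 and Q = 896/11 ≈ 81.4545.
%ΔP = (31.0909 − 38) / 38 × 100 = -18.18%.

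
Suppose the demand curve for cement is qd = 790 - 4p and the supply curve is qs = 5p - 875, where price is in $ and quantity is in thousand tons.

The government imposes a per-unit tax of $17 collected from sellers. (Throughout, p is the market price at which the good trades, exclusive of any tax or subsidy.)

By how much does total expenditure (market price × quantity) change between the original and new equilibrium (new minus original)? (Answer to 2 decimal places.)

Original equilibrium: 790 - 4p = 5p - 875 gives 1665 = 9p, so p = 185 and q = 50.
Since sellers keep the price net of the tax, the effective supply curve becomes qs = 5p - 960.
New equilibrium: 790 - 4p = 5p - 960 ⇒ 1750 = 9p ⇒ p = 1750/9 ≈ 194.4444, q = 110/9 ≈ 12.2222.
Expenditure moves from 185×50 = 9250 to 194.4444×12.2222 = 2376.5432; change = -6873.46.

-6873.46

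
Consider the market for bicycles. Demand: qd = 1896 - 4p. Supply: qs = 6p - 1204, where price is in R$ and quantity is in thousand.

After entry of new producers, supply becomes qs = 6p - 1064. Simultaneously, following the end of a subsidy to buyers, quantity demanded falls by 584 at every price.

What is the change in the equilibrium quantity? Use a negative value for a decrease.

Solve the original market: 1896 - 4p = 6p - 1204, hence p = 310 and q = 656.
The new curves are qd = 1312 - 4p (demand) and qs = 6p - 1064 (supply).
Setting them equal: 1312 - 4p = 6p - 1064 → 2376 = 10p, so p = 237.6 and q = 361.6.
Δq = 361.6 − 656 = -294.4.

-294.4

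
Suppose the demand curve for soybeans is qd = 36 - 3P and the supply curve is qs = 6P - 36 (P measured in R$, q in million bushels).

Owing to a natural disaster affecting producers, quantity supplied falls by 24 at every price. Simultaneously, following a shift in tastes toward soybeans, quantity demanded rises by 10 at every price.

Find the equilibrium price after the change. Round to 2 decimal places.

Solve the original market: 36 - 3P = 6P - 36, hence P = 8 and q = 12.
The shock moves the curves to qd = 46 - 3P and qs = 6P - 60.
Equate the new curves: 46 - 3P = 6P - 60, giving 106 = 9P, P = 106/9 ≈ 11.7778, q = 32/3 ≈ 10.6667.

11.78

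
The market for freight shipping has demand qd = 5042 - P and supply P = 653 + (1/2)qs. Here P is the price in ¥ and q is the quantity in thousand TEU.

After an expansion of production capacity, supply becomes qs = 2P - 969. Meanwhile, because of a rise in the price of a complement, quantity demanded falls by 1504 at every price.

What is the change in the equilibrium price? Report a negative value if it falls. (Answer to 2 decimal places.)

-613.67

Before the shock: 5042 - P = 2P - 1306 ⇒ 6348 = 3P ⇒ P = 2116, q = 2926.
The new curves are qd = 3538 - P (demand) and qs = 2P - 969 (supply).
New equilibrium: 3538 - P = 2P - 969 ⇒ 4507 = 3P ⇒ P = 4507/3 ≈ 1502.3333, q = 6107/3 ≈ 2035.6667.
ΔP = 1502.3333 − 2116 = -613.67.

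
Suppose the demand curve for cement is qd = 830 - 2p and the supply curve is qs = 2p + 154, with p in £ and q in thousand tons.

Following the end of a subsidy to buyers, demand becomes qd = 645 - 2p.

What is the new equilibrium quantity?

Initially, 830 - 2p = 2p + 154, so 676 = 4p and p = 169, q = 492.
The new curves are qd = 645 - 2p (demand) and qs = 2p + 154 (supply).
New equilibrium: 645 - 2p = 2p + 154 ⇒ 491 = 4p ⇒ p = 122.75, q = 399.5.

399.5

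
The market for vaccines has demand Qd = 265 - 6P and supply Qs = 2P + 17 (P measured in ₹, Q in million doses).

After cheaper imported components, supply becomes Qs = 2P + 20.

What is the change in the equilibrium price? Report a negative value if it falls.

Solve the original market: 265 - 6P = 2P + 17, hence P = 31 and Q = 79.
The new curves are Qd = 265 - 6P (demand) and Qs = 2P + 20 (supply).
Clearing the new market: 265 - 6P = 2P + 20, so P = 30.625 and Q = 81.25.
ΔP = 30.625 − 31 = -0.375.

-0.375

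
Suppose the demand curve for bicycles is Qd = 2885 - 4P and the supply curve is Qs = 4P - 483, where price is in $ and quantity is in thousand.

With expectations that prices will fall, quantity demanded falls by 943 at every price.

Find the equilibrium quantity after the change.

Solve the original market: 2885 - 4P = 4P - 483, hence P = 421 and Q = 1201.
After the shift, demand is Qd = 1942 - 4P and supply is Qs = 4P - 483.
Setting them equal: 1942 - 4P = 4P - 483 → 2425 = 8P, so P = 303.125 and Q = 729.5.

729.5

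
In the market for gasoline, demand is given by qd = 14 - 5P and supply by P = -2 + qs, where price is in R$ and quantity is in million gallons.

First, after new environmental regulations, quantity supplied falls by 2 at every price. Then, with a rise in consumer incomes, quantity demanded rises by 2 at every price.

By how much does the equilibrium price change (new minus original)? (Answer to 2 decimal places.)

+0.67

Original equilibrium: 14 - 5P = P + 2 gives 12 = 6P, so P = 2 and q = 4.
The new curves are qd = 16 - 5P (demand) and qs = P (supply).
Equate the new curves: 16 - 5P = P, giving 16 = 6P, P = 8/3 ≈ 2.6667, q = 8/3 ≈ 2.6667.
ΔP = 2.6667 − 2 = +0.67.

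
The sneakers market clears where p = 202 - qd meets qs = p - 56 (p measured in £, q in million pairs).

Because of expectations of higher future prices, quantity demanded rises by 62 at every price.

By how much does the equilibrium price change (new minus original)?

Initially, 202 - p = p - 56, so 258 = 2p and p = 129, q = 73.
The shock moves the curves to qd = 264 - p and qs = p - 56.
Clearing the new market: 264 - p = p - 56, so p = 160 and q = 104.
Δp = 160 − 129 = +31.

+31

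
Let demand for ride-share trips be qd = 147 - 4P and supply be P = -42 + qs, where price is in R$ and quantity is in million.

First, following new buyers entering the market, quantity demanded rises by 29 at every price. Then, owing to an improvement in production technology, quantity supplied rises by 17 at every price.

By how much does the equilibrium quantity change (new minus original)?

Initially, 147 - 4P = P + 42, so 105 = 5P and P = 21, q = 63.
With the change applied: demand qd = 176 - 4P, supply qs = P + 59.
Setting them equal: 176 - 4P = P + 59 → 117 = 5P, so P = 23.4 and q = 82.4.
Δq = 82.4 − 63 = +19.4.

+19.4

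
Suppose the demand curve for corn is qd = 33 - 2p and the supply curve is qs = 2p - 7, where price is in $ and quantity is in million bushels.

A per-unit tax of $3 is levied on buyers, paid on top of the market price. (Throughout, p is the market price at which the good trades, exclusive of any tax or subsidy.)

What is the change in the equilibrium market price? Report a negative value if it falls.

-1.5

Original equilibrium: 33 - 2p = 2p - 7 gives 40 = 4p, so p = 10 and q = 13.
Since buyers pay the price plus the tax, the effective demand curve becomes qd = 27 - 2p.
New equilibrium: 27 - 2p = 2p - 7 ⇒ 34 = 4p ⇒ p = 8.5, q = 10.
Δp = 8.5 − 10 = -1.5.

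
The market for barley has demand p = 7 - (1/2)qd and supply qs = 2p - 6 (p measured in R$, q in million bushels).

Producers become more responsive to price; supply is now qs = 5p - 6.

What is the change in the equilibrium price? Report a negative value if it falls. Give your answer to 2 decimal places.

-2.14

Before the shock: 14 - 2p = 2p - 6 ⇒ 20 = 4p ⇒ p = 5, q = 4.
After the shift, demand is qd = 14 - 2p and supply is qs = 5p - 6.
Clearing the new market: 14 - 2p = 5p - 6, so p = 20/7 ≈ 2.8571 and q = 58/7 ≈ 8.2857.
Δp = 2.8571 − 5 = -2.14.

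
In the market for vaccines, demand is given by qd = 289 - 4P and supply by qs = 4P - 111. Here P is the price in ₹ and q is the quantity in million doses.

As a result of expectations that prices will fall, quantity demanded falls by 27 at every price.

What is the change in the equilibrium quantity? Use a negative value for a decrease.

-13.5

Initially, 289 - 4P = 4P - 111, so 400 = 8P and P = 50, q = 89.
After the shift, demand is qd = 262 - 4P and supply is qs = 4P - 111.
Equate the new curves: 262 - 4P = 4P - 111, giving 373 = 8P, P = 46.625, q = 75.5.
Δq = 75.5 − 89 = -13.5.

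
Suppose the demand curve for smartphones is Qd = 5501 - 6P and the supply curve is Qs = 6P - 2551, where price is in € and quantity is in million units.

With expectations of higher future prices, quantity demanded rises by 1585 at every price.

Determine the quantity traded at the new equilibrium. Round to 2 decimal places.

2267.50

Before the shock: 5501 - 6P = 6P - 2551 ⇒ 8052 = 12P ⇒ P = 671, Q = 1475.
After the shift, demand is Qd = 7086 - 6P and supply is Qs = 6P - 2551.
New equilibrium: 7086 - 6P = 6P - 2551 ⇒ 9637 = 12P ⇒ P = 9637/12 ≈ 803.0833, Q = 2267.5.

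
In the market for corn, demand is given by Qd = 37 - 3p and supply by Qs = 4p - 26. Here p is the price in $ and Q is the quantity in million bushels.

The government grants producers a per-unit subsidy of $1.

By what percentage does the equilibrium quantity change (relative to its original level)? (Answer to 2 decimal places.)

+17.14

Before the shock: 37 - 3p = 4p - 26 ⇒ 63 = 7p ⇒ p = 9, Q = 10.
Since sellers receive the price plus the subsidy, the effective supply curve becomes Qs = 4p - 22.
New equilibrium: 37 - 3p = 4p - 22 ⇒ 59 = 7p ⇒ p = 59/7 ≈ 8.4286, Q = 82/7 ≈ 11.7143.
%ΔQ = (11.7143 − 10) / 10 × 100 = +17.14%.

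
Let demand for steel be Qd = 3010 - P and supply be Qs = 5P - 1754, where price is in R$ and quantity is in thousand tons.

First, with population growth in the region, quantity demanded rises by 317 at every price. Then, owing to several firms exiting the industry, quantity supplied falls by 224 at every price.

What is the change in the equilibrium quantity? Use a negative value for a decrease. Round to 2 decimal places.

+226.83

Initially, 3010 - P = 5P - 1754, so 4764 = 6P and P = 794, Q = 2216.
With the change applied: demand Qd = 3327 - P, supply Qs = 5P - 1978.
Setting them equal: 3327 - P = 5P - 1978 → 5305 = 6P, so P = 5305/6 ≈ 884.1667 and Q = 14657/6 ≈ 2442.8333.
ΔQ = 2442.8333 − 2216 = +226.83.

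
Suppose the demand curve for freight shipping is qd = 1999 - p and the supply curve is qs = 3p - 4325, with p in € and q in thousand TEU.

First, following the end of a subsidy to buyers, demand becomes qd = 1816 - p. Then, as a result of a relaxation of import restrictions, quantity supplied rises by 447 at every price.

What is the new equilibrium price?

1423.5

Solve the original market: 1999 - p = 3p - 4325, hence p = 1581 and q = 418.
With the change applied: demand qd = 1816 - p, supply qs = 3p - 3878.
Clearing the new market: 1816 - p = 3p - 3878, so p = 1423.5 and q = 392.5.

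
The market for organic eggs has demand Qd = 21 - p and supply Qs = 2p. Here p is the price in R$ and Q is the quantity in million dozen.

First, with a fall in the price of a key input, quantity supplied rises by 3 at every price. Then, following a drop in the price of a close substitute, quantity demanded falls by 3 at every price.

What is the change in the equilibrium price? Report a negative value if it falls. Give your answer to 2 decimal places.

-2.00

Solve the original market: 21 - p = 2p, hence p = 7 and Q = 14.
The new curves are Qd = 18 - p (demand) and Qs = 2p + 3 (supply).
Clearing the new market: 18 - p = 2p + 3, so p = 5 and Q = 13.
Δp = 5 − 7 = -2.00.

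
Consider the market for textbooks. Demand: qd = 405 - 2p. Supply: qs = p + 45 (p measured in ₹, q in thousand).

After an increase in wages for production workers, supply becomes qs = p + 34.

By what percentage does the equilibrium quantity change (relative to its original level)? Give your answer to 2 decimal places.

-4.44

Before the shock: 405 - 2p = p + 45 ⇒ 360 = 3p ⇒ p = 120, q = 165.
After the shift, demand is qd = 405 - 2p and supply is qs = p + 34.
Equate the new curves: 405 - 2p = p + 34, giving 371 = 3p, p = 371/3 ≈ 123.6667, q = 473/3 ≈ 157.6667.
%Δq = (157.6667 − 165) / 165 × 100 = -4.44%.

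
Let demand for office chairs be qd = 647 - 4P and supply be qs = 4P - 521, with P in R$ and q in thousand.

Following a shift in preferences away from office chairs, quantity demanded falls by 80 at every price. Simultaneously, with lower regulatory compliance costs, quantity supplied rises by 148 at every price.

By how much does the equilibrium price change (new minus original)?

Original equilibrium: 647 - 4P = 4P - 521 gives 1168 = 8P, so P = 146 and q = 63.
After the shift, demand is qd = 567 - 4P and supply is qs = 4P - 373.
Equate the new curves: 567 - 4P = 4P - 373, giving 940 = 8P, P = 117.5, q = 97.
ΔP = 117.5 − 146 = -28.5.

-28.5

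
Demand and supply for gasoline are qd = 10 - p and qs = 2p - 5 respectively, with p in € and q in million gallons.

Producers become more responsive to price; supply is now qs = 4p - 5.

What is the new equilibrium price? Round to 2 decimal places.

3.00

Original equilibrium: 10 - p = 2p - 5 gives 15 = 3p, so p = 5 and q = 5.
The new curves are qd = 10 - p (demand) and qs = 4p - 5 (supply).
Equate the new curves: 10 - p = 4p - 5, giving 15 = 5p, p = 3, q = 7.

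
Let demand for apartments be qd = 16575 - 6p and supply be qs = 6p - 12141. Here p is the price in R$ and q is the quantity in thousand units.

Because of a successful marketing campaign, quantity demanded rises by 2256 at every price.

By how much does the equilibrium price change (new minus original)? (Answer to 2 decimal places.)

+188.00

Initially, 16575 - 6p = 6p - 12141, so 28716 = 12p and p = 2393, q = 2217.
After the shift, demand is qd = 18831 - 6p and supply is qs = 6p - 12141.
Setting them equal: 18831 - 6p = 6p - 12141 → 30972 = 12p, so p = 2581 and q = 3345.
Δp = 2581 − 2393 = +188.00.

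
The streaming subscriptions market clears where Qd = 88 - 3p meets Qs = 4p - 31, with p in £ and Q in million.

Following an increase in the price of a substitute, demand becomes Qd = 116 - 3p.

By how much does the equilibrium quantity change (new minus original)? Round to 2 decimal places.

+16.00

Original equilibrium: 88 - 3p = 4p - 31 gives 119 = 7p, so p = 17 and Q = 37.
The new curves are Qd = 116 - 3p (demand) and Qs = 4p - 31 (supply).
Clearing the new market: 116 - 3p = 4p - 31, so p = 21 and Q = 53.
ΔQ = 53 − 37 = +16.00.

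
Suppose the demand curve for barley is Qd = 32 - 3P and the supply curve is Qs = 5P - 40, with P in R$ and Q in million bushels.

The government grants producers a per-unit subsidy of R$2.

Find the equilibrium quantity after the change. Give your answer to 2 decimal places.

8.75

Before the shock: 32 - 3P = 5P - 40 ⇒ 72 = 8P ⇒ P = 9, Q = 5.
Since sellers receive the price plus the subsidy, the effective supply curve becomes Qs = 5P - 30.
Equate the new curves: 32 - 3P = 5P - 30, giving 62 = 8P, P = 7.75, Q = 8.75.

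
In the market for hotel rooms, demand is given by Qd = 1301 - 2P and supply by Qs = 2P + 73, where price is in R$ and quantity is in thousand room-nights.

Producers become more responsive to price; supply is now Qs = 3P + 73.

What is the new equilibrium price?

Solve the original market: 1301 - 2P = 2P + 73, hence P = 307 and Q = 687.
After the shift, demand is Qd = 1301 - 2P and supply is Qs = 3P + 73.
Clearing the new market: 1301 - 2P = 3P + 73, so P = 245.6 and Q = 809.8.

245.6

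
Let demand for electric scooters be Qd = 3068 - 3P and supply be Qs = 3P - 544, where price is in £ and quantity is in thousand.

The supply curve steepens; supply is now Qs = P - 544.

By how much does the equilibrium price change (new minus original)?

Before the shock: 3068 - 3P = 3P - 544 ⇒ 3612 = 6P ⇒ P = 602, Q = 1262.
The shock moves the curves to Qd = 3068 - 3P and Qs = P - 544.
Setting them equal: 3068 - 3P = P - 544 → 3612 = 4P, so P = 903 and Q = 359.
ΔP = 903 − 602 = +301.

+301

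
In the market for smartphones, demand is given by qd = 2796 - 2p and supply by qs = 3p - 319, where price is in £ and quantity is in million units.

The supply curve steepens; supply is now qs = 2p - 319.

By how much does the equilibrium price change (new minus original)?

+155.75

Original equilibrium: 2796 - 2p = 3p - 319 gives 3115 = 5p, so p = 623 and q = 1550.
After the shift, demand is qd = 2796 - 2p and supply is qs = 2p - 319.
Equate the new curves: 2796 - 2p = 2p - 319, giving 3115 = 4p, p = 778.75, q = 1238.5.
Δp = 778.75 − 623 = +155.75.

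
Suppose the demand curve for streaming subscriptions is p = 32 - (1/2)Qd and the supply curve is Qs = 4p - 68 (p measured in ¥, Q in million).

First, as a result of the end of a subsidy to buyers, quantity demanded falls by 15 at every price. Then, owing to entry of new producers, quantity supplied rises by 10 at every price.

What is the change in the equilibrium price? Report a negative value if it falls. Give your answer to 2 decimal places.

-4.17

Solve the original market: 64 - 2p = 4p - 68, hence p = 22 and Q = 20.
The new curves are Qd = 49 - 2p (demand) and Qs = 4p - 58 (supply).
Setting them equal: 49 - 2p = 4p - 58 → 107 = 6p, so p = 107/6 ≈ 17.8333 and Q = 40/3 ≈ 13.3333.
Δp = 17.8333 − 22 = -4.17.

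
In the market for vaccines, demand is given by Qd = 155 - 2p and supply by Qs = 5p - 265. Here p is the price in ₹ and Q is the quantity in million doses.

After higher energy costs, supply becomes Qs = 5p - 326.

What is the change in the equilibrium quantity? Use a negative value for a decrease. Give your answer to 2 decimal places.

Original equilibrium: 155 - 2p = 5p - 265 gives 420 = 7p, so p = 60 and Q = 35.
The shock moves the curves to Qd = 155 - 2p and Qs = 5p - 326.
Clearing the new market: 155 - 2p = 5p - 326, so p = 481/7 ≈ 68.7143 and Q = 123/7 ≈ 17.5714.
ΔQ = 17.5714 − 35 = -17.43.

-17.43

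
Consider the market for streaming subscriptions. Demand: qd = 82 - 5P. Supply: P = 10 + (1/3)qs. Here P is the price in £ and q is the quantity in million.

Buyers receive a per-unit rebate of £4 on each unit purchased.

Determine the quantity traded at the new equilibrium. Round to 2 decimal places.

19.50

Initially, 82 - 5P = 3P - 30, so 112 = 8P and P = 14, q = 12.
Since buyers' out-of-pocket price is the market price minus the rebate, the effective demand curve becomes qd = 102 - 5P.
Setting them equal: 102 - 5P = 3P - 30 → 132 = 8P, so P = 16.5 and q = 19.5.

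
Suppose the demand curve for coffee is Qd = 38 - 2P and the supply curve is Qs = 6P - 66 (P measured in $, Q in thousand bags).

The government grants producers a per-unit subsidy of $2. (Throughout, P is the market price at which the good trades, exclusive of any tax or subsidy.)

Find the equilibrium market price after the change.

11.5

Before the shock: 38 - 2P = 6P - 66 ⇒ 104 = 8P ⇒ P = 13, Q = 12.
Since sellers receive the price plus the subsidy, the effective supply curve becomes Qs = 6P - 54.
New equilibrium: 38 - 2P = 6P - 54 ⇒ 92 = 8P ⇒ P = 11.5, Q = 15.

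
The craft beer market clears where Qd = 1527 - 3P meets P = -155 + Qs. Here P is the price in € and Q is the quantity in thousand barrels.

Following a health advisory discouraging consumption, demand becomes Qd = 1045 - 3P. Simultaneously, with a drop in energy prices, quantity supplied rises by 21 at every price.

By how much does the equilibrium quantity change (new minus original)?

-104.75

Initially, 1527 - 3P = P + 155, so 1372 = 4P and P = 343, Q = 498.
With the change applied: demand Qd = 1045 - 3P, supply Qs = P + 176.
Setting them equal: 1045 - 3P = P + 176 → 869 = 4P, so P = 217.25 and Q = 393.25.
ΔQ = 393.25 − 498 = -104.75.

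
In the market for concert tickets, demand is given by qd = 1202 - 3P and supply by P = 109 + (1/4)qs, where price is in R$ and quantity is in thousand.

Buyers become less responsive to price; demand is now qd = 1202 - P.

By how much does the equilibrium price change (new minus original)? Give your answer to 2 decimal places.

Original equilibrium: 1202 - 3P = 4P - 436 gives 1638 = 7P, so P = 234 and q = 500.
The new curves are qd = 1202 - P (demand) and qs = 4P - 436 (supply).
Clearing the new market: 1202 - P = 4P - 436, so P = 327.6 and q = 874.4.
ΔP = 327.6 − 234 = +93.60.

+93.60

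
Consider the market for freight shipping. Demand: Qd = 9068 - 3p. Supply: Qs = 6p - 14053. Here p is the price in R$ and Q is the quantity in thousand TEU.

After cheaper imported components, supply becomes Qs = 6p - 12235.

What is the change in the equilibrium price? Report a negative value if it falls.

Before the shock: 9068 - 3p = 6p - 14053 ⇒ 23121 = 9p ⇒ p = 2569, Q = 1361.
With the change applied: demand Qd = 9068 - 3p, supply Qs = 6p - 12235.
New equilibrium: 9068 - 3p = 6p - 12235 ⇒ 21303 = 9p ⇒ p = 2367, Q = 1967.
Δp = 2367 − 2569 = -202.

-202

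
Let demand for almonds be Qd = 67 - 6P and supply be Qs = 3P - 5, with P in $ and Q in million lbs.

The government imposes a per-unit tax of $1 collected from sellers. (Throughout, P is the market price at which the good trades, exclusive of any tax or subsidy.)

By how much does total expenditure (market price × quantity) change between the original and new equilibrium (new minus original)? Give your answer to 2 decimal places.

Solve the original market: 67 - 6P = 3P - 5, hence P = 8 and Q = 19.
Since sellers keep the price net of the tax, the effective supply curve becomes Qs = 3P - 8.
Clearing the new market: 67 - 6P = 3P - 8, so P = 25/3 ≈ 8.3333 and Q = 17.
Expenditure moves from 8×19 = 152 to 8.3333×17 = 141.6667; change = -10.33.

-10.33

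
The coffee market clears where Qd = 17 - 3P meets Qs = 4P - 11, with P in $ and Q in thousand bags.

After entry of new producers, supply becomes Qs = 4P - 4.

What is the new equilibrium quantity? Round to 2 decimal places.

Original equilibrium: 17 - 3P = 4P - 11 gives 28 = 7P, so P = 4 and Q = 5.
After the shift, demand is Qd = 17 - 3P and supply is Qs = 4P - 4.
Equate the new curves: 17 - 3P = 4P - 4, giving 21 = 7P, P = 3, Q = 8.

8.00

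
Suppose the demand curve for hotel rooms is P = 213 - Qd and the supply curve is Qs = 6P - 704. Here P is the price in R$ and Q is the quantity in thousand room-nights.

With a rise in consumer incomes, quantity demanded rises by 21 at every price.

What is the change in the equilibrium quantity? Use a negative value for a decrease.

Original equilibrium: 213 - P = 6P - 704 gives 917 = 7P, so P = 131 and Q = 82.
The shock moves the curves to Qd = 234 - P and Qs = 6P - 704.
Setting them equal: 234 - P = 6P - 704 → 938 = 7P, so P = 134 and Q = 100.
ΔQ = 100 − 82 = +18.

+18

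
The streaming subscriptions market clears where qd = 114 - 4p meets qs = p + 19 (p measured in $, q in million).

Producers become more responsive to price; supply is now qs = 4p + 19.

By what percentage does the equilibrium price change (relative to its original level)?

Original equilibrium: 114 - 4p = p + 19 gives 95 = 5p, so p = 19 and q = 38.
The new curves are qd = 114 - 4p (demand) and qs = 4p + 19 (supply).
New equilibrium: 114 - 4p = 4p + 19 ⇒ 95 = 8p ⇒ p = 11.875, q = 66.5.
%Δp = (11.875 − 19) / 19 × 100 = -37.5%.

-37.5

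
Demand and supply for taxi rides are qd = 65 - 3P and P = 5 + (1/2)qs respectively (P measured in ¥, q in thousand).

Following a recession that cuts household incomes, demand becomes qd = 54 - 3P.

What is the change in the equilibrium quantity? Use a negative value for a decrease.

Initially, 65 - 3P = 2P - 10, so 75 = 5P and P = 15, q = 20.
The shock moves the curves to qd = 54 - 3P and qs = 2P - 10.
Clearing the new market: 54 - 3P = 2P - 10, so P = 12.8 and q = 15.6.
Δq = 15.6 − 20 = -4.4.

-4.4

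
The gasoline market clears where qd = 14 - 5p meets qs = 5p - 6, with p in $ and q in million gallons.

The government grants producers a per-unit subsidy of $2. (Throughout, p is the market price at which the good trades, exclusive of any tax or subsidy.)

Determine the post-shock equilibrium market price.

1

Initially, 14 - 5p = 5p - 6, so 20 = 10p and p = 2, q = 4.
Since sellers receive the price plus the subsidy, the effective supply curve becomes qs = 5p + 4.
New equilibrium: 14 - 5p = 5p + 4 ⇒ 10 = 10p ⇒ p = 1, q = 9.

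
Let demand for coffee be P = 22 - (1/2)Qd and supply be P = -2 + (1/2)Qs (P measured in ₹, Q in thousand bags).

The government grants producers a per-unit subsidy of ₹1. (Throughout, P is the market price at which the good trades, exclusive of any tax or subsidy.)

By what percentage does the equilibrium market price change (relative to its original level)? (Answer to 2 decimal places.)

Before the shock: 44 - 2P = 2P + 4 ⇒ 40 = 4P ⇒ P = 10, Q = 24.
Since sellers receive the price plus the subsidy, the effective supply curve becomes Qs = 2P + 6.
Clearing the new market: 44 - 2P = 2P + 6, so P = 9.5 and Q = 25.
%ΔP = (9.5 − 10) / 10 × 100 = -5.00%.

-5.00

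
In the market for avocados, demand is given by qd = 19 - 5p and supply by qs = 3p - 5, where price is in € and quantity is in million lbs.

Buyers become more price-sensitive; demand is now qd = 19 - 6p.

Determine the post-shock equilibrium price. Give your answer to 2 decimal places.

2.67

Initially, 19 - 5p = 3p - 5, so 24 = 8p and p = 3, q = 4.
With the change applied: demand qd = 19 - 6p, supply qs = 3p - 5.
Clearing the new market: 19 - 6p = 3p - 5, so p = 8/3 ≈ 2.6667 and q = 3.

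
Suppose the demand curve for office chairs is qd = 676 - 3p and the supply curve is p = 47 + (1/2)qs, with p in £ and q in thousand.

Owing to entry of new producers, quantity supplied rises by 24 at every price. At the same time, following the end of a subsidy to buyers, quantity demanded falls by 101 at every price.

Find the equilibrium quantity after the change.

188

Before the shock: 676 - 3p = 2p - 94 ⇒ 770 = 5p ⇒ p = 154, q = 214.
After the shift, demand is qd = 575 - 3p and supply is qs = 2p - 70.
Equate the new curves: 575 - 3p = 2p - 70, giving 645 = 5p, p = 129, q = 188.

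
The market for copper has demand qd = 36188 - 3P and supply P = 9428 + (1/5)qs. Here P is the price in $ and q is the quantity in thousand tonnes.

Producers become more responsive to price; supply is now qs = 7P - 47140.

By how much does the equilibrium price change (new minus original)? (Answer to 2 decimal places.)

Before the shock: 36188 - 3P = 5P - 47140 ⇒ 83328 = 8P ⇒ P = 10416, q = 4940.
The new curves are qd = 36188 - 3P (demand) and qs = 7P - 47140 (supply).
Setting them equal: 36188 - 3P = 7P - 47140 → 83328 = 10P, so P = 8332.8 and q = 11189.6.
ΔP = 8332.8 − 10416 = -2083.20.

-2083.20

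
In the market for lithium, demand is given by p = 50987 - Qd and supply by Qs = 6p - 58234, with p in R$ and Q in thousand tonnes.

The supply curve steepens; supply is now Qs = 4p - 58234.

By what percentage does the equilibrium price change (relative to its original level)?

+40

Original equilibrium: 50987 - p = 6p - 58234 gives 109221 = 7p, so p = 15603 and Q = 35384.
After the shift, demand is Qd = 50987 - p and supply is Qs = 4p - 58234.
Equate the new curves: 50987 - p = 4p - 58234, giving 109221 = 5p, p = 21844.2, Q = 29142.8.
%Δp = (21844.2 − 15603) / 15603 × 100 = +40%.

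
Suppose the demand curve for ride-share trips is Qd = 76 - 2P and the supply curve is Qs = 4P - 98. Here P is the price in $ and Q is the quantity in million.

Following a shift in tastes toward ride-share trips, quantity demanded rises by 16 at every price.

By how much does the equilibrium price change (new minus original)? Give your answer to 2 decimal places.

+2.67

Solve the original market: 76 - 2P = 4P - 98, hence P = 29 and Q = 18.
With the change applied: demand Qd = 92 - 2P, supply Qs = 4P - 98.
New equilibrium: 92 - 2P = 4P - 98 ⇒ 190 = 6P ⇒ P = 95/3 ≈ 31.6667, Q = 86/3 ≈ 28.6667.
ΔP = 31.6667 − 29 = +2.67.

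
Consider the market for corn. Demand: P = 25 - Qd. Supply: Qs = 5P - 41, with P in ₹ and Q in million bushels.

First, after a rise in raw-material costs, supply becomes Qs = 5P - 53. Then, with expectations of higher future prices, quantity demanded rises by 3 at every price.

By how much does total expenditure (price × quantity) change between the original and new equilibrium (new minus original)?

+41.75

Initially, 25 - P = 5P - 41, so 66 = 6P and P = 11, Q = 14.
The new curves are Qd = 28 - P (demand) and Qs = 5P - 53 (supply).
Clearing the new market: 28 - P = 5P - 53, so P = 13.5 and Q = 14.5.
Expenditure moves from 11×14 = 154 to 13.5×14.5 = 195.75; change = +41.75.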